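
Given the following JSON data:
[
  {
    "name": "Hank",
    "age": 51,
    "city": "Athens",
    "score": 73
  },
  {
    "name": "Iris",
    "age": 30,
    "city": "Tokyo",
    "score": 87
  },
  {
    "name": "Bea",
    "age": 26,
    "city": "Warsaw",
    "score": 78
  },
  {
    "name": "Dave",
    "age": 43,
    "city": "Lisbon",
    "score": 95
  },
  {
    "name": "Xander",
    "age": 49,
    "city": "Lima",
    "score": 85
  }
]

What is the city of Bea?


Looking up record where name = Bea
Record index: 2
Field 'city' = Warsaw

ANSWER: Warsaw


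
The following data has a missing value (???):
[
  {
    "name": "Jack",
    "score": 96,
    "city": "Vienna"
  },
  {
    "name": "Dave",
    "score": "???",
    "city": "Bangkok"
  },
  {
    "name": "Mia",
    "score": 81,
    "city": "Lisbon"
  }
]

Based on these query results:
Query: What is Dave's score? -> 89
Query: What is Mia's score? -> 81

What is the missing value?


The missing value is Dave's score
From query: Dave's score = 89

ANSWER: 89


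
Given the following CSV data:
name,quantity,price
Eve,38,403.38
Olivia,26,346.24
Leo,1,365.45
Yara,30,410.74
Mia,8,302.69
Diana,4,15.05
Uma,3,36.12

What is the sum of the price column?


Values in 'price' column:
  Row 1: 403.38
  Row 2: 346.24
  Row 3: 365.45
  Row 4: 410.74
  Row 5: 302.69
  Row 6: 15.05
  Row 7: 36.12
Sum = 403.38 + 346.24 + 365.45 + 410.74 + 302.69 + 15.05 + 36.12 = 1879.67

ANSWER: 1879.67


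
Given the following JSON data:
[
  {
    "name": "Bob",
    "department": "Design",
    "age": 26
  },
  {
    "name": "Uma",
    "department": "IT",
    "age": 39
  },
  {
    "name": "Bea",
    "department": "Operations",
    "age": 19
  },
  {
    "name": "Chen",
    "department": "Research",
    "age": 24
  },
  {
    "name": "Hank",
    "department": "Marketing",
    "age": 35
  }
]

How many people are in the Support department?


Scanning records for department = Support
  No matches found
Count: 0

ANSWER: 0


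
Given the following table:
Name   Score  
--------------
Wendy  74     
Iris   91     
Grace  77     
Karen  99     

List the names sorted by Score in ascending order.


Sorting by Score (ascending):
  Wendy: 74
  Grace: 77
  Iris: 91
  Karen: 99


ANSWER: Wendy, Grace, Iris, Karen


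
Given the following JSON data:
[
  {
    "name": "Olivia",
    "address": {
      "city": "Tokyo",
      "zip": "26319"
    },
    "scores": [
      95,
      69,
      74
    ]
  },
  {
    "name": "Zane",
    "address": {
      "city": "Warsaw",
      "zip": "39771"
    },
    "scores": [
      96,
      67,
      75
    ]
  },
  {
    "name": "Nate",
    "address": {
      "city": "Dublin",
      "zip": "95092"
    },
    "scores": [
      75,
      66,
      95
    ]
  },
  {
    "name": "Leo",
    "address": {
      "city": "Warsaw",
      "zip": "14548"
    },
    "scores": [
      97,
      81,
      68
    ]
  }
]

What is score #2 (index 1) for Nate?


Path: records[2].scores[1]
Value: 66

ANSWER: 66


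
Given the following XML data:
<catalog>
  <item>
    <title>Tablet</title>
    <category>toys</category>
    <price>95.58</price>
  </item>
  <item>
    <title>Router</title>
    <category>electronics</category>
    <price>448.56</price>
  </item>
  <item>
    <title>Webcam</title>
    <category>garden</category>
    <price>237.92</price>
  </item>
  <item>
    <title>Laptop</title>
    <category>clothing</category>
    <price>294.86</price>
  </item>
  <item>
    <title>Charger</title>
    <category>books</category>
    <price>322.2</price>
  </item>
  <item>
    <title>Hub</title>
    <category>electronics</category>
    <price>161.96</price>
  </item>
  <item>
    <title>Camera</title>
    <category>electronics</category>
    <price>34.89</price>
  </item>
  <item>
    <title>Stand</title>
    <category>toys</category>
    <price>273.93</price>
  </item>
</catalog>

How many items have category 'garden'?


Scanning <item> elements for <category>garden</category>:
  Item 3: Webcam -> MATCH
Count: 1

ANSWER: 1


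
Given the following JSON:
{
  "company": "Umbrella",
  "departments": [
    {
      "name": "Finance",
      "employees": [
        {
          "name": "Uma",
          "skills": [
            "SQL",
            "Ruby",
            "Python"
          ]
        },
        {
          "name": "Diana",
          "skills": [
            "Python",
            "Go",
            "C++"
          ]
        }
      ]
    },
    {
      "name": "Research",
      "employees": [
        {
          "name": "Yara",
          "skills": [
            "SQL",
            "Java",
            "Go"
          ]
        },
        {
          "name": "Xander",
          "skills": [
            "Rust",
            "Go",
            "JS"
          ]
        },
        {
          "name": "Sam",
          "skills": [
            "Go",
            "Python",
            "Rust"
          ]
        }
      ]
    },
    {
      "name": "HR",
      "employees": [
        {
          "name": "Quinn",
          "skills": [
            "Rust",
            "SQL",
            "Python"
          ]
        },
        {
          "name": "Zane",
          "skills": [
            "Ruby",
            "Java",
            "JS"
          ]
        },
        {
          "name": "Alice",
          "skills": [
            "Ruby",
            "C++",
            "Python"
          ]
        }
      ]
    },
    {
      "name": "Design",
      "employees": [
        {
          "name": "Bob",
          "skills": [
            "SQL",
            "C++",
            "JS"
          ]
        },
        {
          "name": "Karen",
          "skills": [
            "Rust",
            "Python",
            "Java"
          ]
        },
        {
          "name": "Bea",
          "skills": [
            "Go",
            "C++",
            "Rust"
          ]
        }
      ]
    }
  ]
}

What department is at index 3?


Path: departments[3].name
Value: Design

ANSWER: Design


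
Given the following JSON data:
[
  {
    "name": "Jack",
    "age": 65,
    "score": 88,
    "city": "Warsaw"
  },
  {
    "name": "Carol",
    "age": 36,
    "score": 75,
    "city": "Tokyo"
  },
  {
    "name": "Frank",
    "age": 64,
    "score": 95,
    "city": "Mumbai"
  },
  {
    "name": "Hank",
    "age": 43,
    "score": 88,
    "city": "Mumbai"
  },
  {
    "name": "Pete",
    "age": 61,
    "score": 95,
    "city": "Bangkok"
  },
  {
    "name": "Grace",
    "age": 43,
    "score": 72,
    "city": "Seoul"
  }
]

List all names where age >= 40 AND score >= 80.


Checking both conditions:
  Jack (age=65, score=88) -> YES
  Carol (age=36, score=75) -> no
  Frank (age=64, score=95) -> YES
  Hank (age=43, score=88) -> YES
  Pete (age=61, score=95) -> YES
  Grace (age=43, score=72) -> no


ANSWER: Jack, Frank, Hank, Pete


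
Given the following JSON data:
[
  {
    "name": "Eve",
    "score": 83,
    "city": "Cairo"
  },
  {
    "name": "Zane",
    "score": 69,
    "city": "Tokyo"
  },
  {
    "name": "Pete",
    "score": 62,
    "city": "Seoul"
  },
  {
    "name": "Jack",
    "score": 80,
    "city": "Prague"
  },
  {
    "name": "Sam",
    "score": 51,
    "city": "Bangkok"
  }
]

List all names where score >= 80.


Filtering records where score >= 80:
  Eve (score=83) -> YES
  Zane (score=69) -> no
  Pete (score=62) -> no
  Jack (score=80) -> YES
  Sam (score=51) -> no


ANSWER: Eve, Jack


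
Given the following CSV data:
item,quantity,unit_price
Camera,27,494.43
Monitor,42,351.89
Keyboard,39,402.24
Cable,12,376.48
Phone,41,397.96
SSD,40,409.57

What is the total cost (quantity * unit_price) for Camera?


Row: Camera
quantity = 27
unit_price = 494.43
total = 27 * 494.43 = 13349.61

ANSWER: 13349.61


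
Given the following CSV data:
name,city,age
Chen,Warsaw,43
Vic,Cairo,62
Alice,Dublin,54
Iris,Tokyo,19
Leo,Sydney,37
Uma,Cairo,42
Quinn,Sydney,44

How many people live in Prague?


Scanning city column for 'Prague':
Total matches: 0

ANSWER: 0


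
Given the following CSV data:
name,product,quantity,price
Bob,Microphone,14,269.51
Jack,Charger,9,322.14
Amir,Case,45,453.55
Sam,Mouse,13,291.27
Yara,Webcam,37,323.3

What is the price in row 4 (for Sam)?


Row 4: Sam
Column 'price' = 291.27

ANSWER: 291.27


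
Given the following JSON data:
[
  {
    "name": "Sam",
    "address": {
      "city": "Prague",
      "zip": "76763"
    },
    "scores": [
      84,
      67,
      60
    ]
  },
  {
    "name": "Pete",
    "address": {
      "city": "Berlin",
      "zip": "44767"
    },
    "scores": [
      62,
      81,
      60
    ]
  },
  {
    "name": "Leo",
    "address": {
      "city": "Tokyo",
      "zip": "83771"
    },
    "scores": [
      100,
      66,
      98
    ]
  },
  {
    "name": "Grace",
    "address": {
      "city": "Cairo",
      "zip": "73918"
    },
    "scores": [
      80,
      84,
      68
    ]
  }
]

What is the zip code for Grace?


Path: records[3].address.zip
Value: 73918

ANSWER: 73918


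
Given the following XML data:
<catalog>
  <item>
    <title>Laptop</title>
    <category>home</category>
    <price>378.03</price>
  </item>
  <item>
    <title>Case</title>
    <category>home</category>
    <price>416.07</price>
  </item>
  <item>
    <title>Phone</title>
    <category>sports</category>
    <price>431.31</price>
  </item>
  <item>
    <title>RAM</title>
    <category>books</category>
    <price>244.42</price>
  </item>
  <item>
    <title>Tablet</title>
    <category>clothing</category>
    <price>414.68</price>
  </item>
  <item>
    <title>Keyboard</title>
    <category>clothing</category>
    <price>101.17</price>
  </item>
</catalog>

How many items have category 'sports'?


Scanning <item> elements for <category>sports</category>:
  Item 3: Phone -> MATCH
Count: 1

ANSWER: 1


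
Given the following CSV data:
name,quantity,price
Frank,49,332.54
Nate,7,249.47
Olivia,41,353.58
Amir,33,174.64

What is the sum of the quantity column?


Values in 'quantity' column:
  Row 1: 49
  Row 2: 7
  Row 3: 41
  Row 4: 33
Sum = 49 + 7 + 41 + 33 = 130

ANSWER: 130


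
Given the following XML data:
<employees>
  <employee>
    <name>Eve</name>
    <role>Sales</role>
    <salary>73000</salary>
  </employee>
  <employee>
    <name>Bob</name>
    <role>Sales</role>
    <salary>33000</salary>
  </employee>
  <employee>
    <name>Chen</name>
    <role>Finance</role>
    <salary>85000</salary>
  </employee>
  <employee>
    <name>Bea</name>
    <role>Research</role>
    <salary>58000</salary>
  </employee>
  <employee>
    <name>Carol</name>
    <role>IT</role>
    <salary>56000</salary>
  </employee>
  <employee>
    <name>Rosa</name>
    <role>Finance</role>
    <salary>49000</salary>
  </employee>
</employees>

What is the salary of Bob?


Searching for <employee> with <name>Bob</name>
Found at position 2
<salary>33000</salary>

ANSWER: 33000


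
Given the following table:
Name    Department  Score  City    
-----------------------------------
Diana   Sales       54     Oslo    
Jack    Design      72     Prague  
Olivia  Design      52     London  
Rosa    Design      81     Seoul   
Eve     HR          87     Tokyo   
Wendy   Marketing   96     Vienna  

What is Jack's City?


Row 2: Jack
City = Prague

ANSWER: Prague


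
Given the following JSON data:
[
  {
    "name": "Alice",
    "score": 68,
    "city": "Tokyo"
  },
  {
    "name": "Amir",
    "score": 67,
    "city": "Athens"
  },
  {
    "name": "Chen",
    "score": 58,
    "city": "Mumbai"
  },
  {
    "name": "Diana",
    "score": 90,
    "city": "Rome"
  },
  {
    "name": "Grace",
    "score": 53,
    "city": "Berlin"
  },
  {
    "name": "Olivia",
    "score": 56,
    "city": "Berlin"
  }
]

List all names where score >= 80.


Filtering records where score >= 80:
  Alice (score=68) -> no
  Amir (score=67) -> no
  Chen (score=58) -> no
  Diana (score=90) -> YES
  Grace (score=53) -> no
  Olivia (score=56) -> no


ANSWER: Diana


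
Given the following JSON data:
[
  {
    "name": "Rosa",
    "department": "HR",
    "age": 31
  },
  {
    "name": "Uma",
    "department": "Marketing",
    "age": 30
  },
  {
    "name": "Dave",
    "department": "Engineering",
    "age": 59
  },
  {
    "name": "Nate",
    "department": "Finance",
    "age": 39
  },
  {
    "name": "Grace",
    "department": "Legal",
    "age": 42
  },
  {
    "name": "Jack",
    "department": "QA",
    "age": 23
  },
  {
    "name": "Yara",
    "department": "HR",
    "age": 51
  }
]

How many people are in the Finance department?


Scanning records for department = Finance
  Record 3: Nate
Count: 1

ANSWER: 1


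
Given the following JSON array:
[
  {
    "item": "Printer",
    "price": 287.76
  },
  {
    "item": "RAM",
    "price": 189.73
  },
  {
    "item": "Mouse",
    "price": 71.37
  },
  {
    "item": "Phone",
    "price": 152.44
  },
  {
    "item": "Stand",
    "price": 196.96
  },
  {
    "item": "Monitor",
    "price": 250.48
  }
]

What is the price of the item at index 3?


Array index 3 -> Phone
price = 152.44

ANSWER: 152.44


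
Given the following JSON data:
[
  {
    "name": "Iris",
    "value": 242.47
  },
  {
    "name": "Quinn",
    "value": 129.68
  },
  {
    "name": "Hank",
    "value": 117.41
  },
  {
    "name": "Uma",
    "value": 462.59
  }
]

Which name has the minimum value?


Comparing values:
  Iris: 242.47
  Quinn: 129.68
  Hank: 117.41
  Uma: 462.59
Minimum: Hank (117.41)

ANSWER: Hank


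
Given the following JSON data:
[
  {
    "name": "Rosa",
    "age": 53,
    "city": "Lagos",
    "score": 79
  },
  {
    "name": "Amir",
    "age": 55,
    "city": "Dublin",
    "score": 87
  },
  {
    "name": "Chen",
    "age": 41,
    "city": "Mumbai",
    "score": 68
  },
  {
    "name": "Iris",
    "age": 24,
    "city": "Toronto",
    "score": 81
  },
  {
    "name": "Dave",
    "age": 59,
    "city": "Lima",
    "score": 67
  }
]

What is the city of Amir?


Looking up record where name = Amir
Record index: 1
Field 'city' = Dublin

ANSWER: Dublin


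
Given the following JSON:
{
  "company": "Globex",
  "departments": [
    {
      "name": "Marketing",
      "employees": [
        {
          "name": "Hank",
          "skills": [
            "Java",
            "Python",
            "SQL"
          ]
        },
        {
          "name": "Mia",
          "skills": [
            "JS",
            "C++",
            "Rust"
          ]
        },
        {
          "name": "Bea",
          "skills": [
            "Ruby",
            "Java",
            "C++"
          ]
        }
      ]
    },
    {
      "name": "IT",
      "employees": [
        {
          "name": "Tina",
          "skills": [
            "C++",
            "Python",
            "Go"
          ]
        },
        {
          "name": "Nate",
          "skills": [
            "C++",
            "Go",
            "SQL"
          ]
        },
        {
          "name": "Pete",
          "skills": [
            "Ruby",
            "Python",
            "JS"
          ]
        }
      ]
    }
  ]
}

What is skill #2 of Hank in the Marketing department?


Path: departments[0].employees[0].skills[1]
Value: Python

ANSWER: Python


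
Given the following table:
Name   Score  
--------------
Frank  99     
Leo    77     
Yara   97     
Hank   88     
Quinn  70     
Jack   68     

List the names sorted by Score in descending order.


Sorting by Score (descending):
  Frank: 99
  Yara: 97
  Hank: 88
  Leo: 77
  Quinn: 70
  Jack: 68


ANSWER: Frank, Yara, Hank, Leo, Quinn, Jack


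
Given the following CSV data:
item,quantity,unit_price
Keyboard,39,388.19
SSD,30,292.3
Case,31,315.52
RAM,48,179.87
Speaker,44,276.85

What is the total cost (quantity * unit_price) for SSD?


Row: SSD
quantity = 30
unit_price = 292.3
total = 30 * 292.3 = 8769.0

ANSWER: 8769.0


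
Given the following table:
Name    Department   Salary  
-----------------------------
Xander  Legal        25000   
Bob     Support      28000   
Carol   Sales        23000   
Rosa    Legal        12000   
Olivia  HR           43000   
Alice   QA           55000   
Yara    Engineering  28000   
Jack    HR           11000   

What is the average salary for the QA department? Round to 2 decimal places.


QA department members:
  Alice: 55000
Sum = 55000
Count = 1
Average = 55000 / 1 = 55000.00

ANSWER: 55000.00


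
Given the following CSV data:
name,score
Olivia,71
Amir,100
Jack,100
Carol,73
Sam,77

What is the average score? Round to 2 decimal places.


Scores: 71, 100, 100, 73, 77
Sum = 421
Count = 5
Average = 421 / 5 = 84.20

ANSWER: 84.20


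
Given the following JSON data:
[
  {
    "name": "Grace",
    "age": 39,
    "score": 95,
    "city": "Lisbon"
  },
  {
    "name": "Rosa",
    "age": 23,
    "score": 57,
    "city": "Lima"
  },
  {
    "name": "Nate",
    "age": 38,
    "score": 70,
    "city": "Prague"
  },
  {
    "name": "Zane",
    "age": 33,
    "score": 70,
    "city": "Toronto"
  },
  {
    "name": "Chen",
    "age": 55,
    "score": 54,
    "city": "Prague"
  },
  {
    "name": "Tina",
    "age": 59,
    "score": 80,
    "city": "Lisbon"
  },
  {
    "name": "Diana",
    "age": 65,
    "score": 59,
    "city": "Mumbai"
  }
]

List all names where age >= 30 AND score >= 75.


Checking both conditions:
  Grace (age=39, score=95) -> YES
  Rosa (age=23, score=57) -> no
  Nate (age=38, score=70) -> no
  Zane (age=33, score=70) -> no
  Chen (age=55, score=54) -> no
  Tina (age=59, score=80) -> YES
  Diana (age=65, score=59) -> no


ANSWER: Grace, Tina


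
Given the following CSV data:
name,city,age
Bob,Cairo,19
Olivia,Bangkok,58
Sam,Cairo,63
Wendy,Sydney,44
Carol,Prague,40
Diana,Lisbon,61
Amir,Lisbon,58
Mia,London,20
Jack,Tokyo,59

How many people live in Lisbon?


Scanning city column for 'Lisbon':
  Row 6: Diana -> MATCH
  Row 7: Amir -> MATCH
Total matches: 2

ANSWER: 2


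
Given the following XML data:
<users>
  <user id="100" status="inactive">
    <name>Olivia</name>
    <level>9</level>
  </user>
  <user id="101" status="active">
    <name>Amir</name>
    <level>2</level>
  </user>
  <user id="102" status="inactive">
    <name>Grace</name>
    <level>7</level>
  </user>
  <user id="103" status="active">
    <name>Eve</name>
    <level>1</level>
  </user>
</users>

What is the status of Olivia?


Finding user with name = Olivia
user id="100" status="inactive"

ANSWER: inactive


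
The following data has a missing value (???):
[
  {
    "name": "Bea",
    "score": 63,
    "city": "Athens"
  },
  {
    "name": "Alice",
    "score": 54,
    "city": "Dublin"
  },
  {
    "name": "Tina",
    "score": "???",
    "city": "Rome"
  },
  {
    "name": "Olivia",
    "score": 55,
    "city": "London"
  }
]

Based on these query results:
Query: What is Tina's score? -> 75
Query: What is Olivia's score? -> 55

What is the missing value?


The missing value is Tina's score
From query: Tina's score = 75

ANSWER: 75


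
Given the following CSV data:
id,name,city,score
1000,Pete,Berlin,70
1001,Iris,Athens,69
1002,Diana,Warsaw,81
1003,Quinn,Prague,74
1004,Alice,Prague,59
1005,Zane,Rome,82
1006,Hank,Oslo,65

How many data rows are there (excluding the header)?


Counting rows (excluding header):
Header: id,name,city,score
Data rows: 7

ANSWER: 7


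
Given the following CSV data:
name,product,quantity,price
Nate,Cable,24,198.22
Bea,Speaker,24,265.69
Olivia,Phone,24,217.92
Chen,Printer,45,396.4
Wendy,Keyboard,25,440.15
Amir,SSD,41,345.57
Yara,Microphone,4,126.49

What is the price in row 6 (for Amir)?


Row 6: Amir
Column 'price' = 345.57

ANSWER: 345.57


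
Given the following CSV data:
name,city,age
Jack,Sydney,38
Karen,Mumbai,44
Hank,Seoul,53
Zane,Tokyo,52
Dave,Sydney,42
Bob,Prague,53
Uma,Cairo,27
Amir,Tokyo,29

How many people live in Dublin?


Scanning city column for 'Dublin':
Total matches: 0

ANSWER: 0


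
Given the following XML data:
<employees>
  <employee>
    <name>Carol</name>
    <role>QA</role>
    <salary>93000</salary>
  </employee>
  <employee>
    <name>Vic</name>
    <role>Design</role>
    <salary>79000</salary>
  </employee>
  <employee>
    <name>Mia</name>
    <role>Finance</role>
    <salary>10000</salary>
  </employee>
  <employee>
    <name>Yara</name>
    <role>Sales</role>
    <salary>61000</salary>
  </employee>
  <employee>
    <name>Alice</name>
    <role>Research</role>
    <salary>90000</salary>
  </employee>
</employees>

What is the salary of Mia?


Searching for <employee> with <name>Mia</name>
Found at position 3
<salary>10000</salary>

ANSWER: 10000


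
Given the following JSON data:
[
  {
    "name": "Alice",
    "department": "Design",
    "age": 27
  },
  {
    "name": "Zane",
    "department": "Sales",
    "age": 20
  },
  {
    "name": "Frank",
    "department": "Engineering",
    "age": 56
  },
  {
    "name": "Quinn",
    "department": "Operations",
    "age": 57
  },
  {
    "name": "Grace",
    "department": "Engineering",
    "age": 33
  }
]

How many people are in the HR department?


Scanning records for department = HR
  No matches found
Count: 0

ANSWER: 0


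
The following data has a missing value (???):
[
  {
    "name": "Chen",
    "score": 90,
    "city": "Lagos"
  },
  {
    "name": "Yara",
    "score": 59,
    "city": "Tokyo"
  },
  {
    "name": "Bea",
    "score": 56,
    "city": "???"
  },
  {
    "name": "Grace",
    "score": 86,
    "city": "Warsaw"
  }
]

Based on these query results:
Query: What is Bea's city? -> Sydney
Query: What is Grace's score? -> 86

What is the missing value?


The missing value is Bea's city
From query: Bea's city = Sydney

ANSWER: Sydney


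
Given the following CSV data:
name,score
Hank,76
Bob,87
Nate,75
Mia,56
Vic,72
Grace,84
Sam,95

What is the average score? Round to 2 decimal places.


Scores: 76, 87, 75, 56, 72, 84, 95
Sum = 545
Count = 7
Average = 545 / 7 = 77.86

ANSWER: 77.86


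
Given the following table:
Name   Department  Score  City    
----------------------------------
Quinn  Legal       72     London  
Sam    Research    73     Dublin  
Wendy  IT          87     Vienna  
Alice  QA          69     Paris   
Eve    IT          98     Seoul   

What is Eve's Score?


Row 5: Eve
Score = 98

ANSWER: 98


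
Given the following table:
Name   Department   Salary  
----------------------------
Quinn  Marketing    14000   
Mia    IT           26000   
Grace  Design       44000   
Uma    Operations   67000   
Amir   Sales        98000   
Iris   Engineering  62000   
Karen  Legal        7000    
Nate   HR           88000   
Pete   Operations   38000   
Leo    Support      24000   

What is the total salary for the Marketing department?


Marketing department members:
  Quinn: 14000
Total = 14000 = 14000

ANSWER: 14000


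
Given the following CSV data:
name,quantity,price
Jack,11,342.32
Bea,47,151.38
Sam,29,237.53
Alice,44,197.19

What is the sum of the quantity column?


Values in 'quantity' column:
  Row 1: 11
  Row 2: 47
  Row 3: 29
  Row 4: 44
Sum = 11 + 47 + 29 + 44 = 131

ANSWER: 131


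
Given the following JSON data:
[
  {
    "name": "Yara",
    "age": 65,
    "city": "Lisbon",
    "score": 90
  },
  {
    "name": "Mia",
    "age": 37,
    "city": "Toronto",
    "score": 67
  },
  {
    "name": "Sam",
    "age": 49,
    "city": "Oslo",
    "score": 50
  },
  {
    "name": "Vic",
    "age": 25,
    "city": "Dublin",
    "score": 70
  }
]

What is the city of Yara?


Looking up record where name = Yara
Record index: 0
Field 'city' = Lisbon

ANSWER: Lisbon


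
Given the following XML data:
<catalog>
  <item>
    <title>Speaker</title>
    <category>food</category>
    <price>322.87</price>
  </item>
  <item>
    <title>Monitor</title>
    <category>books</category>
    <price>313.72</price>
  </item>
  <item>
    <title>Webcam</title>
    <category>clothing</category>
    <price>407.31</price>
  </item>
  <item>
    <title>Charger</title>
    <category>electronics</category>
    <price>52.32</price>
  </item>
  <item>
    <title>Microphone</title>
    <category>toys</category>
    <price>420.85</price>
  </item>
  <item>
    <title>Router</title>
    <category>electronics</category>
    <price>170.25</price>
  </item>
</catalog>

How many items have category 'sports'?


Scanning <item> elements for <category>sports</category>:
Count: 0

ANSWER: 0


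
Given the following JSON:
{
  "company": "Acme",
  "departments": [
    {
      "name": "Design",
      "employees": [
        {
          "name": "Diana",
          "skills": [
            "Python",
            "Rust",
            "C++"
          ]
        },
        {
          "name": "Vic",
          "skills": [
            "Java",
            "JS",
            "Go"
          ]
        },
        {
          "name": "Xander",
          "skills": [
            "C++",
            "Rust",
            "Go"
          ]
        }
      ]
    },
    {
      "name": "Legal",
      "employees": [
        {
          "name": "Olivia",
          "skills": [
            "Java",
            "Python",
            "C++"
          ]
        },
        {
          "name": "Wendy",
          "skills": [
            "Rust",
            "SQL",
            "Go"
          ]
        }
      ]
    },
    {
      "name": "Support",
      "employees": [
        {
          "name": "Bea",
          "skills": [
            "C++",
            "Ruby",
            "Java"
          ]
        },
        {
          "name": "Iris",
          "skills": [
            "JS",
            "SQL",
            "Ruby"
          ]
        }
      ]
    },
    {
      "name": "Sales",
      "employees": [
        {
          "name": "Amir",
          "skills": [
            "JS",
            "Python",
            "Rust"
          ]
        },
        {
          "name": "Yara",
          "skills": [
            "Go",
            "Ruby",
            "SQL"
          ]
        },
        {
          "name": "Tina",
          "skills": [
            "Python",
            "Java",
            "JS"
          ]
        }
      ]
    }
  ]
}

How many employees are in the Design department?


Path: departments[0].employees
Count: 3

ANSWER: 3


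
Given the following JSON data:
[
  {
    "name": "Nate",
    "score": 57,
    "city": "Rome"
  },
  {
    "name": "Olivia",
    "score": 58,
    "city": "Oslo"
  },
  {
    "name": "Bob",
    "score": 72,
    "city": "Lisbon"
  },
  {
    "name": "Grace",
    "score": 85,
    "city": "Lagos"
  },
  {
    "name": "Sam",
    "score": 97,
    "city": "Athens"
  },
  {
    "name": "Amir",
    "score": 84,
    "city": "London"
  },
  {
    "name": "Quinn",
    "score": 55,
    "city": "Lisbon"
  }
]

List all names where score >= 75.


Filtering records where score >= 75:
  Nate (score=57) -> no
  Olivia (score=58) -> no
  Bob (score=72) -> no
  Grace (score=85) -> YES
  Sam (score=97) -> YES
  Amir (score=84) -> YES
  Quinn (score=55) -> no


ANSWER: Grace, Sam, Amir


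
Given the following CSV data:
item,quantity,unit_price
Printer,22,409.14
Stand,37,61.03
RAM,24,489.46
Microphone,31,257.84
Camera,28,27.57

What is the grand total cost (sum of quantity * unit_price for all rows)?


Computing row totals:
  Printer: 22 * 409.14 = 9001.08
  Stand: 37 * 61.03 = 2258.11
  RAM: 24 * 489.46 = 11747.04
  Microphone: 31 * 257.84 = 7993.04
  Camera: 28 * 27.57 = 771.96
Grand total = 9001.08 + 2258.11 + 11747.04 + 7993.04 + 771.96 = 31771.23

ANSWER: 31771.23


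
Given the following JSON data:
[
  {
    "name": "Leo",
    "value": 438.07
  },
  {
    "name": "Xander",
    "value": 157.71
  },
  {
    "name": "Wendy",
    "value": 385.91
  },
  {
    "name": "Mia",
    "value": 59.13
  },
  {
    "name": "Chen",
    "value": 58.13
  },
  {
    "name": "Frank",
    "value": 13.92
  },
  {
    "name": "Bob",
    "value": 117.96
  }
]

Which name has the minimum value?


Comparing values:
  Leo: 438.07
  Xander: 157.71
  Wendy: 385.91
  Mia: 59.13
  Chen: 58.13
  Frank: 13.92
  Bob: 117.96
Minimum: Frank (13.92)

ANSWER: Frank


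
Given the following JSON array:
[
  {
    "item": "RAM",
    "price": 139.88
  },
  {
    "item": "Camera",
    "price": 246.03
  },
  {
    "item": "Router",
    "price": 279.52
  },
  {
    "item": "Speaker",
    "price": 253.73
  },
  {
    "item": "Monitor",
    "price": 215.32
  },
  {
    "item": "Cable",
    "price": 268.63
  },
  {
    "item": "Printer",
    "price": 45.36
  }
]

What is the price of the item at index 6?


Array index 6 -> Printer
price = 45.36

ANSWER: 45.36


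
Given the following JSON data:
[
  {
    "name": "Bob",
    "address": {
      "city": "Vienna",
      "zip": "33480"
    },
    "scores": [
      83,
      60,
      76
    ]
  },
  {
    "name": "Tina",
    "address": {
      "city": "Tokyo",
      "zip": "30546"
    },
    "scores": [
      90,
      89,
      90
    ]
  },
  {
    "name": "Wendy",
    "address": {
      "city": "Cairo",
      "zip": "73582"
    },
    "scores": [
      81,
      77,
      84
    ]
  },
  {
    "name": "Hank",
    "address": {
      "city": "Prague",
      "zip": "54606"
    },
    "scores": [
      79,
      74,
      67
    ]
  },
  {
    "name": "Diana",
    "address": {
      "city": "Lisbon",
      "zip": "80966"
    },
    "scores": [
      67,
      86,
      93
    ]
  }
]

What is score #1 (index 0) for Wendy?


Path: records[2].scores[0]
Value: 81

ANSWER: 81


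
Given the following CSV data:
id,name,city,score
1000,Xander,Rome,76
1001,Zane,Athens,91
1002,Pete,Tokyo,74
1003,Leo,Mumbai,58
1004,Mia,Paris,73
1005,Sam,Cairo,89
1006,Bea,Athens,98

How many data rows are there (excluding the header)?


Counting rows (excluding header):
Header: id,name,city,score
Data rows: 7

ANSWER: 7


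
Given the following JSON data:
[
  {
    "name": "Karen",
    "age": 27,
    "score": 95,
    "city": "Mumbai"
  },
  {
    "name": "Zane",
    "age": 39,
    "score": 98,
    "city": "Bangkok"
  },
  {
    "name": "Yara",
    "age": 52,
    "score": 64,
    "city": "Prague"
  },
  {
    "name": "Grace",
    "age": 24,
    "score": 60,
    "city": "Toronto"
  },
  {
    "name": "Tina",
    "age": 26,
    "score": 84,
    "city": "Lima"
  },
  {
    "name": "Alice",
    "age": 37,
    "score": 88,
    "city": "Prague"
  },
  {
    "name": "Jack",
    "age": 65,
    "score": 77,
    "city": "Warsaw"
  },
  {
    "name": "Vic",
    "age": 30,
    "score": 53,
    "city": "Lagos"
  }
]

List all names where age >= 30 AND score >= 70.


Checking both conditions:
  Karen (age=27, score=95) -> no
  Zane (age=39, score=98) -> YES
  Yara (age=52, score=64) -> no
  Grace (age=24, score=60) -> no
  Tina (age=26, score=84) -> no
  Alice (age=37, score=88) -> YES
  Jack (age=65, score=77) -> YES
  Vic (age=30, score=53) -> no


ANSWER: Zane, Alice, Jack


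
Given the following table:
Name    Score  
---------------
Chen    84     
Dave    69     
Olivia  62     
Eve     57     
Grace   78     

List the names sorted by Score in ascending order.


Sorting by Score (ascending):
  Eve: 57
  Olivia: 62
  Dave: 69
  Grace: 78
  Chen: 84


ANSWER: Eve, Olivia, Dave, Grace, Chen


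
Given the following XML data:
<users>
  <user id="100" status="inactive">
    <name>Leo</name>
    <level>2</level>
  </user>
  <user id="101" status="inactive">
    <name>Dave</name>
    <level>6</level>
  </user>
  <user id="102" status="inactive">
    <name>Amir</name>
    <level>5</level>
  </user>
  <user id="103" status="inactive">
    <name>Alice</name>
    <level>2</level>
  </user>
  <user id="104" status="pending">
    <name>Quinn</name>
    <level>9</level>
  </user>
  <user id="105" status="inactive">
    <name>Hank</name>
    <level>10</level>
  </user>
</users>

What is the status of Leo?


Finding user with name = Leo
user id="100" status="inactive"

ANSWER: inactive


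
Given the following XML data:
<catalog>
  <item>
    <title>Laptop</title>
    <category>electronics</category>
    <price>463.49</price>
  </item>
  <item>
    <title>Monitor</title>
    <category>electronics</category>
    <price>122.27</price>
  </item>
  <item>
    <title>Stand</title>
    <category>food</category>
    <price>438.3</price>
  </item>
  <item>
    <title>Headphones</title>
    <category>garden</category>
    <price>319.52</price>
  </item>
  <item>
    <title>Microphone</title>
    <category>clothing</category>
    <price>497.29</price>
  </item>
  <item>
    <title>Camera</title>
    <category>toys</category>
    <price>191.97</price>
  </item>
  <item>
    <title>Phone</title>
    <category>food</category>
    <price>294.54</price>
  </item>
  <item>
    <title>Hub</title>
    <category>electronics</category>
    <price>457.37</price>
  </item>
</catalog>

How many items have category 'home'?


Scanning <item> elements for <category>home</category>:
Count: 0

ANSWER: 0


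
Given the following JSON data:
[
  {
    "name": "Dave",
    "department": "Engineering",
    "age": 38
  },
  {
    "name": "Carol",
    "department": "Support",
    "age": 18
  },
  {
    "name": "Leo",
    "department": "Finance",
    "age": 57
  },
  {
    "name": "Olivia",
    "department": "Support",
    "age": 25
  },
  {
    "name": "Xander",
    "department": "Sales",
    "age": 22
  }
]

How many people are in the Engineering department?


Scanning records for department = Engineering
  Record 0: Dave
Count: 1

ANSWER: 1


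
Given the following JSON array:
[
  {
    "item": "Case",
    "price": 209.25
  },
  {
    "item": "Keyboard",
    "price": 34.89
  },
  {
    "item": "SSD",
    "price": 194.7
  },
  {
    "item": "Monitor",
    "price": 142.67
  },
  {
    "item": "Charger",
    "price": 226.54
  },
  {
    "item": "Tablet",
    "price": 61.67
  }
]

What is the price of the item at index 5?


Array index 5 -> Tablet
price = 61.67

ANSWER: 61.67


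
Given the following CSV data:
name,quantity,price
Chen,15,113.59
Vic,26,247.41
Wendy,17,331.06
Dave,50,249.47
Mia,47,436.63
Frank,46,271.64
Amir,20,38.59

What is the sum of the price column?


Values in 'price' column:
  Row 1: 113.59
  Row 2: 247.41
  Row 3: 331.06
  Row 4: 249.47
  Row 5: 436.63
  Row 6: 271.64
  Row 7: 38.59
Sum = 113.59 + 247.41 + 331.06 + 249.47 + 436.63 + 271.64 + 38.59 = 1688.39

ANSWER: 1688.39


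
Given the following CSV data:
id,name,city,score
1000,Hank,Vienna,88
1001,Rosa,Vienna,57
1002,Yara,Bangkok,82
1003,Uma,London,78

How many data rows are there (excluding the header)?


Counting rows (excluding header):
Header: id,name,city,score
Data rows: 4

ANSWER: 4


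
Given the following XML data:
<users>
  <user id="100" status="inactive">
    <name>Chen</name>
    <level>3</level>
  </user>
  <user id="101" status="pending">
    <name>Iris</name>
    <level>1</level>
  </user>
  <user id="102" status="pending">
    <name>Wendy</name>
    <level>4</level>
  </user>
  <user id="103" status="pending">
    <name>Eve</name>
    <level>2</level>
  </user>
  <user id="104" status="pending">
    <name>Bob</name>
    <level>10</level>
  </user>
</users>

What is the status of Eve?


Finding user with name = Eve
user id="103" status="pending"

ANSWER: pending


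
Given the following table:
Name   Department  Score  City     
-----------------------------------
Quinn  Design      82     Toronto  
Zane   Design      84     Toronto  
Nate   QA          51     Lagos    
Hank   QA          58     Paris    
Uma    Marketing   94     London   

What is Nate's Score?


Row 3: Nate
Score = 51

ANSWER: 51


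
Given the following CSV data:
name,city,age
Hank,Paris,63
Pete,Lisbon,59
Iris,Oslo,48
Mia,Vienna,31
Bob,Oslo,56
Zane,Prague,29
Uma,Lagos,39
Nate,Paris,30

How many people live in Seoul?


Scanning city column for 'Seoul':
Total matches: 0

ANSWER: 0


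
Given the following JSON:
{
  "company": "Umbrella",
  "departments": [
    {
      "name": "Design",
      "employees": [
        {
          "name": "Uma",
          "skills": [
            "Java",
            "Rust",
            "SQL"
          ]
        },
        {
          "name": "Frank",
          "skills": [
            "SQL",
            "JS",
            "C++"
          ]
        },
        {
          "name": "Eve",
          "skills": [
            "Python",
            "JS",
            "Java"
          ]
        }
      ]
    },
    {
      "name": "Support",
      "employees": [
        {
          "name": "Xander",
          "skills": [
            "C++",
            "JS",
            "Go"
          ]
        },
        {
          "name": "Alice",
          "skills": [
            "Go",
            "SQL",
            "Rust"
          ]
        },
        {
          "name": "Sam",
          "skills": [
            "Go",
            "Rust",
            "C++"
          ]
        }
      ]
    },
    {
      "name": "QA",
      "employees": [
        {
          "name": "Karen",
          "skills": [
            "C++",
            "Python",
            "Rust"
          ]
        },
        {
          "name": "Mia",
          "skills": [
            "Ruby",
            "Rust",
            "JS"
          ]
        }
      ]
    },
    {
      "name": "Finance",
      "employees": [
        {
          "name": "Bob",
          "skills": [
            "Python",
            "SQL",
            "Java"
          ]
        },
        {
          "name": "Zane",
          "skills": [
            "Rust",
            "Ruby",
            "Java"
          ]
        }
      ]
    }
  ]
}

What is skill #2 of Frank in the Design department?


Path: departments[0].employees[1].skills[1]
Value: JS

ANSWER: JS


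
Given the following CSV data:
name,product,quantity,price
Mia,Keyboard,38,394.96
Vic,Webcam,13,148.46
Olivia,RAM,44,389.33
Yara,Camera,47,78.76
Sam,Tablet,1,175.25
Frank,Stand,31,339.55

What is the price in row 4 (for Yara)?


Row 4: Yara
Column 'price' = 78.76

ANSWER: 78.76


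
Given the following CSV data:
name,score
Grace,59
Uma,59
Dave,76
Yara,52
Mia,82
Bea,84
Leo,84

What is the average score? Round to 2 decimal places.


Scores: 59, 59, 76, 52, 82, 84, 84
Sum = 496
Count = 7
Average = 496 / 7 = 70.86

ANSWER: 70.86


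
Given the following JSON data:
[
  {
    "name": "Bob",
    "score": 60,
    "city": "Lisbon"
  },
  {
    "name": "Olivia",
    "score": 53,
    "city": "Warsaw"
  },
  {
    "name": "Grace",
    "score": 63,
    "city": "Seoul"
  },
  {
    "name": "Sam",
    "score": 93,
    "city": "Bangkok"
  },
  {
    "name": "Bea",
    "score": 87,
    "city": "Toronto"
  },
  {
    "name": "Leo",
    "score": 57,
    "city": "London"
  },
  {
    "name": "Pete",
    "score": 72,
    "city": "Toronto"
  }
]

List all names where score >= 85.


Filtering records where score >= 85:
  Bob (score=60) -> no
  Olivia (score=53) -> no
  Grace (score=63) -> no
  Sam (score=93) -> YES
  Bea (score=87) -> YES
  Leo (score=57) -> no
  Pete (score=72) -> no


ANSWER: Sam, Bea


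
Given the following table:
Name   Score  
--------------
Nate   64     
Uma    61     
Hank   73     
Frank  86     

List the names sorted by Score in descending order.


Sorting by Score (descending):
  Frank: 86
  Hank: 73
  Nate: 64
  Uma: 61


ANSWER: Frank, Hank, Nate, Uma


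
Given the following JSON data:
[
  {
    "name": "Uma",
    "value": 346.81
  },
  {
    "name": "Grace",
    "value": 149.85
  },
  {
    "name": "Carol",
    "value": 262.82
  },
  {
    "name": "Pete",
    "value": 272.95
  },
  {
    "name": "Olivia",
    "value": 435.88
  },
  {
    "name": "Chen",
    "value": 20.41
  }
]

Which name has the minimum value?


Comparing values:
  Uma: 346.81
  Grace: 149.85
  Carol: 262.82
  Pete: 272.95
  Olivia: 435.88
  Chen: 20.41
Minimum: Chen (20.41)

ANSWER: Chen


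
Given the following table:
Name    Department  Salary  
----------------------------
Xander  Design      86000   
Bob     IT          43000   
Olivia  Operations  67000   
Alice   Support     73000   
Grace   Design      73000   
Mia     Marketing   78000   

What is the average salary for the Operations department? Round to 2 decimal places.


Operations department members:
  Olivia: 67000
Sum = 67000
Count = 1
Average = 67000 / 1 = 67000.00

ANSWER: 67000.00


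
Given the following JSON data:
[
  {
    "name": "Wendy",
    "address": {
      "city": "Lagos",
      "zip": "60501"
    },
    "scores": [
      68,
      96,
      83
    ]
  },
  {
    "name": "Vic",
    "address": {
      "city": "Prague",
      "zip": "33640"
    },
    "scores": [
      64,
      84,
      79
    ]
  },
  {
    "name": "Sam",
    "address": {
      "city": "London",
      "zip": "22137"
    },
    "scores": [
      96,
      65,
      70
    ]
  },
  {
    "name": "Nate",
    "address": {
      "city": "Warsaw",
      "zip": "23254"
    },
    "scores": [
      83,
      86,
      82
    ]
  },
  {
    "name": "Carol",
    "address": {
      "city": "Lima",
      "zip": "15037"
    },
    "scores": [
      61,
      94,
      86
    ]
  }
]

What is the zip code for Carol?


Path: records[4].address.zip
Value: 15037

ANSWER: 15037
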